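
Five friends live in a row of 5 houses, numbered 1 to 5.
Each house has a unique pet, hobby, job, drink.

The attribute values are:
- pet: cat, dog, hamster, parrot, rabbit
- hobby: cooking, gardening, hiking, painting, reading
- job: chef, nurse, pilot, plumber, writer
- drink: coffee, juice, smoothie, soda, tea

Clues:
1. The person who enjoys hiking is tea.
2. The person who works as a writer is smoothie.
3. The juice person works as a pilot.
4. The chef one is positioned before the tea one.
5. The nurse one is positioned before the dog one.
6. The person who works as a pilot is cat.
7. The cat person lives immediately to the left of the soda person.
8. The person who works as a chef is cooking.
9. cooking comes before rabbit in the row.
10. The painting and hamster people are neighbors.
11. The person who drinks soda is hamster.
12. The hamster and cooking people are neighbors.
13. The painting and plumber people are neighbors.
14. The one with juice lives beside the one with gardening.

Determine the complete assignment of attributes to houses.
Solution:

House | Pet | Hobby | Job | Drink
---------------------------------
  1   | cat | painting | pilot | juice
  2   | hamster | gardening | plumber | soda
  3   | parrot | cooking | chef | coffee
  4   | rabbit | hiking | nurse | tea
  5   | dog | reading | writer | smoothie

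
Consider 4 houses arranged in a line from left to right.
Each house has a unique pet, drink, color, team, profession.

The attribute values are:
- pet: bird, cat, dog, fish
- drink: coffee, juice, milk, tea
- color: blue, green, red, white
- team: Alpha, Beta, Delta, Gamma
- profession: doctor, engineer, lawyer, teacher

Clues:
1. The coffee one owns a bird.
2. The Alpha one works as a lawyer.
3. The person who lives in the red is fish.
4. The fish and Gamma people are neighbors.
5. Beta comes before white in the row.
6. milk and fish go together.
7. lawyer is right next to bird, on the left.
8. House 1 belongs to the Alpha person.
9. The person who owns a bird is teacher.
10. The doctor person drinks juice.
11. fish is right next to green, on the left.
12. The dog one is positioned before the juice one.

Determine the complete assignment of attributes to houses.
Solution:

House | Pet | Drink | Color | Team | Profession
-----------------------------------------------
  1   | fish | milk | red | Alpha | lawyer
  2   | bird | coffee | green | Gamma | teacher
  3   | dog | tea | blue | Beta | engineer
  4   | cat | juice | white | Delta | doctor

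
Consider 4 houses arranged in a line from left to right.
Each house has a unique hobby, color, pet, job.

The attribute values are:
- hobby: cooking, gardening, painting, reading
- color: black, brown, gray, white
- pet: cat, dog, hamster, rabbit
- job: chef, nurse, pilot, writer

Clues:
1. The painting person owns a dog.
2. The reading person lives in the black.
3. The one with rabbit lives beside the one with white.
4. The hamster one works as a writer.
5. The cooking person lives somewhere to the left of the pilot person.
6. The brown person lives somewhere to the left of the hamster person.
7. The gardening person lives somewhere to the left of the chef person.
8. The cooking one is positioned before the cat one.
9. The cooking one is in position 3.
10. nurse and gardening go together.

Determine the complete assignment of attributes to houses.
Solution:

House | Hobby | Color | Pet | Job
---------------------------------
  1   | gardening | brown | rabbit | nurse
  2   | painting | white | dog | chef
  3   | cooking | gray | hamster | writer
  4   | reading | black | cat | pilot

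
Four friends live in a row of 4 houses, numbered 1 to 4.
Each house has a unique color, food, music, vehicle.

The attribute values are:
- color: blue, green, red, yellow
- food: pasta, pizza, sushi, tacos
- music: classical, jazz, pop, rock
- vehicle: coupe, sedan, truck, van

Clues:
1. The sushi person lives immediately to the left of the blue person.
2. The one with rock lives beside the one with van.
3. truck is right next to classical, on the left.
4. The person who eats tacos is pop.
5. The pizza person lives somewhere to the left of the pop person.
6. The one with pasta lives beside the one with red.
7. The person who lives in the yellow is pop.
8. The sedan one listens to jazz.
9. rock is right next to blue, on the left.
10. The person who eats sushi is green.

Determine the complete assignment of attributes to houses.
Solution:

House | Color | Food | Music | Vehicle
--------------------------------------
  1   | green | sushi | rock | truck
  2   | blue | pasta | classical | van
  3   | red | pizza | jazz | sedan
  4   | yellow | tacos | pop | coupe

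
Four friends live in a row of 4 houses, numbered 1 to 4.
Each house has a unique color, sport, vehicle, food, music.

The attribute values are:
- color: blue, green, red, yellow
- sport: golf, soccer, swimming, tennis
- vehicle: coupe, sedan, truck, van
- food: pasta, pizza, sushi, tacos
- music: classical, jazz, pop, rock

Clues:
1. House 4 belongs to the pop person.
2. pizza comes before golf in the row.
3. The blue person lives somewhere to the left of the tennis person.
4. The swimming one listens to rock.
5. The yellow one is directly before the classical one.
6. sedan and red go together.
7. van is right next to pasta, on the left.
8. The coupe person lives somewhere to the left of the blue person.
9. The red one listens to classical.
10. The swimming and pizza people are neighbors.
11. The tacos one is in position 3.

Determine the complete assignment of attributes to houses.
Solution:

House | Color | Sport | Vehicle | Food | Music
----------------------------------------------
  1   | yellow | swimming | coupe | sushi | rock
  2   | red | soccer | sedan | pizza | classical
  3   | blue | golf | van | tacos | jazz
  4   | green | tennis | truck | pasta | pop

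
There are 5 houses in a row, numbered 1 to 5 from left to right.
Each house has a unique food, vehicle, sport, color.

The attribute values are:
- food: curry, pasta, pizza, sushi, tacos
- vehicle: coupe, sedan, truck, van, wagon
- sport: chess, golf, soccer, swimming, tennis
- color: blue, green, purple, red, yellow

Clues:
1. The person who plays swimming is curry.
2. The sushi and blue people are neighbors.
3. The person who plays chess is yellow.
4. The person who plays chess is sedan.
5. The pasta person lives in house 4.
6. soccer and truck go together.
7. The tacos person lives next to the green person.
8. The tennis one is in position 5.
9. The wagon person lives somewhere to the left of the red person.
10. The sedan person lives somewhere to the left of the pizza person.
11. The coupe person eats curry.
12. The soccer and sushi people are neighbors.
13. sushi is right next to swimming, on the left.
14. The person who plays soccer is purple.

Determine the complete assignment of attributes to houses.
Solution:

House | Food | Vehicle | Sport | Color
--------------------------------------
  1   | tacos | truck | soccer | purple
  2   | sushi | wagon | golf | green
  3   | curry | coupe | swimming | blue
  4   | pasta | sedan | chess | yellow
  5   | pizza | van | tennis | red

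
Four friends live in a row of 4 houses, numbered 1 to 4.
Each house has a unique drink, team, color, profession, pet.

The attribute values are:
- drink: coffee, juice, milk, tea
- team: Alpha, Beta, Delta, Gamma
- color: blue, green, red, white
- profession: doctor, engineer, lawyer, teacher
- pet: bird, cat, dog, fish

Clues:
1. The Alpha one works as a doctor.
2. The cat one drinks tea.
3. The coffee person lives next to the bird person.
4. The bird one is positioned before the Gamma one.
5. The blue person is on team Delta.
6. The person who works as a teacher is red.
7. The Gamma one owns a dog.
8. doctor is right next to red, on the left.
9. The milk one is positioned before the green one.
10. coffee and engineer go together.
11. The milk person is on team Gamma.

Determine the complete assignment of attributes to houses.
Solution:

House | Drink | Team | Color | Profession | Pet
-----------------------------------------------
  1   | coffee | Delta | blue | engineer | fish
  2   | juice | Alpha | white | doctor | bird
  3   | milk | Gamma | red | teacher | dog
  4   | tea | Beta | green | lawyer | cat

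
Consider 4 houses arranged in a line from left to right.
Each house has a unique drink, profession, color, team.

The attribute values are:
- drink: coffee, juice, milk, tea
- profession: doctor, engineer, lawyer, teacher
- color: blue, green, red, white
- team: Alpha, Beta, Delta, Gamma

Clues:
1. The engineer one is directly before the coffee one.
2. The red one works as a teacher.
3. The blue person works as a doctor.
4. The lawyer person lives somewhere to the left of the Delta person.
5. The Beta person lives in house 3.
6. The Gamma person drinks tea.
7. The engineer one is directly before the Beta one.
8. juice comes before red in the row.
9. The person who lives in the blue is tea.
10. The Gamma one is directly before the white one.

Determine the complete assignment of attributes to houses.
Solution:

House | Drink | Profession | Color | Team
-----------------------------------------
  1   | tea | doctor | blue | Gamma
  2   | juice | engineer | white | Alpha
  3   | coffee | lawyer | green | Beta
  4   | milk | teacher | red | Delta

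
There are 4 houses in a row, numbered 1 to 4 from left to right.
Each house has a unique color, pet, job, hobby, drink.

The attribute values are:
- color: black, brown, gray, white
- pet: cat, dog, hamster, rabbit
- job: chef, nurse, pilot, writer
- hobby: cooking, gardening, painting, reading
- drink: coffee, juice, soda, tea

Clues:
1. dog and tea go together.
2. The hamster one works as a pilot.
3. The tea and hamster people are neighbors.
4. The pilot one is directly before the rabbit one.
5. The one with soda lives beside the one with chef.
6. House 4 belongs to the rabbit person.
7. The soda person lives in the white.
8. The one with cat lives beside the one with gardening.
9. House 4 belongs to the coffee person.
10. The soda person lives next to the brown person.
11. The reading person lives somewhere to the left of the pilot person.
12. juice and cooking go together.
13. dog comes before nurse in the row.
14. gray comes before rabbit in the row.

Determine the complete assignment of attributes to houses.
Solution:

House | Color | Pet | Job | Hobby | Drink
-----------------------------------------
  1   | white | cat | writer | reading | soda
  2   | brown | dog | chef | gardening | tea
  3   | gray | hamster | pilot | cooking | juice
  4   | black | rabbit | nurse | painting | coffee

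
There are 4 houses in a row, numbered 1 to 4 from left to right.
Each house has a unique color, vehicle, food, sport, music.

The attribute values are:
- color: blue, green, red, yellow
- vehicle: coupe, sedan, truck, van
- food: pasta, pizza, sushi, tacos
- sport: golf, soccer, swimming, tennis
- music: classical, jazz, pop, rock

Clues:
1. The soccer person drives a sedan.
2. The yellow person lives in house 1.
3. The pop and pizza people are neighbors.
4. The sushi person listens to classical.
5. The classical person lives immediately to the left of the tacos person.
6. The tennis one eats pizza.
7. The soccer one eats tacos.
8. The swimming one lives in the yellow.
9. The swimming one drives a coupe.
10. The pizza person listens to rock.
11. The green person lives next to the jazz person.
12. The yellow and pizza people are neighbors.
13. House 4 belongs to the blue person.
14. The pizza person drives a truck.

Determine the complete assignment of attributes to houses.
Solution:

House | Color | Vehicle | Food | Sport | Music
----------------------------------------------
  1   | yellow | coupe | pasta | swimming | pop
  2   | red | truck | pizza | tennis | rock
  3   | green | van | sushi | golf | classical
  4   | blue | sedan | tacos | soccer | jazz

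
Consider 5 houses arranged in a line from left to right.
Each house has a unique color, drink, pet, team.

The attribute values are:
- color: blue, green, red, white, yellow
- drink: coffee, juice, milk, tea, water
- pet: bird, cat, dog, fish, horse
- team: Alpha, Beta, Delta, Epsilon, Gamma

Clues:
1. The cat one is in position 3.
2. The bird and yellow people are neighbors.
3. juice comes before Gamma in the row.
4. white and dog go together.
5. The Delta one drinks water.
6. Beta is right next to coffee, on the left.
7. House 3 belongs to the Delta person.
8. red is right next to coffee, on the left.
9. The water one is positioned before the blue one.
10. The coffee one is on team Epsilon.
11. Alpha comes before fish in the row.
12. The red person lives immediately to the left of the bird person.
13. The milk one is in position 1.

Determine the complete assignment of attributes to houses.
Solution:

House | Color | Drink | Pet | Team
----------------------------------
  1   | red | milk | horse | Beta
  2   | green | coffee | bird | Epsilon
  3   | yellow | water | cat | Delta
  4   | white | juice | dog | Alpha
  5   | blue | tea | fish | Gamma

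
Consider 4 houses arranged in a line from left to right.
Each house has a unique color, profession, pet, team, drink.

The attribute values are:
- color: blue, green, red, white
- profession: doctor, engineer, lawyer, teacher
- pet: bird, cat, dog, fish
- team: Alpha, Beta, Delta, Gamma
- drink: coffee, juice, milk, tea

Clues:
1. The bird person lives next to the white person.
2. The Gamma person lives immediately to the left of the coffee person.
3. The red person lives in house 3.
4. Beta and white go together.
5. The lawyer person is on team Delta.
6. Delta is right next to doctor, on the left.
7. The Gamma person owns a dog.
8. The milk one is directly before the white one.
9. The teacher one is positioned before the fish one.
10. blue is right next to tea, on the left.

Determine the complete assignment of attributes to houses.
Solution:

House | Color | Profession | Pet | Team | Drink
-----------------------------------------------
  1   | blue | lawyer | bird | Delta | milk
  2   | white | doctor | cat | Beta | tea
  3   | red | teacher | dog | Gamma | juice
  4   | green | engineer | fish | Alpha | coffee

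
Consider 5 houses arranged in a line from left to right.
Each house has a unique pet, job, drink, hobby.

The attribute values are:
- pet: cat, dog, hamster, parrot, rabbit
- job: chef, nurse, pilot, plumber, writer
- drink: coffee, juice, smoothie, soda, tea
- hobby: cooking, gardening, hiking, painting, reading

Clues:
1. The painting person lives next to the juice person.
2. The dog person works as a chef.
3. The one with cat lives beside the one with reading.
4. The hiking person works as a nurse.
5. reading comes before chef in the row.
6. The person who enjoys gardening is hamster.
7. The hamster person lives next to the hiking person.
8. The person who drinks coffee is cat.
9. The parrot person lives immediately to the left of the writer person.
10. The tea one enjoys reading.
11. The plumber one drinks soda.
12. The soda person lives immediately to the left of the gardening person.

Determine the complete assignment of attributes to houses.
Solution:

House | Pet | Job | Drink | Hobby
---------------------------------
  1   | parrot | plumber | soda | painting
  2   | hamster | writer | juice | gardening
  3   | cat | nurse | coffee | hiking
  4   | rabbit | pilot | tea | reading
  5   | dog | chef | smoothie | cooking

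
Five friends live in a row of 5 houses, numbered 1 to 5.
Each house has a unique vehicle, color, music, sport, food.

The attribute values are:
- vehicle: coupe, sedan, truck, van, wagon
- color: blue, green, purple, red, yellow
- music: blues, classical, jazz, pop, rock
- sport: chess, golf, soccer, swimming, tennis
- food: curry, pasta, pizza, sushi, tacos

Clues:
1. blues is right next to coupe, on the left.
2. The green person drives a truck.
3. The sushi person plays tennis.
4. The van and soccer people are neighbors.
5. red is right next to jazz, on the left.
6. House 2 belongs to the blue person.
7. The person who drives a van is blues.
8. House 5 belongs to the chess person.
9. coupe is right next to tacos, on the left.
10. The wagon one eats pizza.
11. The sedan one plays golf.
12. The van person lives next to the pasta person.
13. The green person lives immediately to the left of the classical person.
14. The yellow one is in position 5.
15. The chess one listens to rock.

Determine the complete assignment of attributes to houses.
Solution:

House | Vehicle | Color | Music | Sport | Food
----------------------------------------------
  1   | van | red | blues | tennis | sushi
  2   | coupe | blue | jazz | soccer | pasta
  3   | truck | green | pop | swimming | tacos
  4   | sedan | purple | classical | golf | curry
  5   | wagon | yellow | rock | chess | pizza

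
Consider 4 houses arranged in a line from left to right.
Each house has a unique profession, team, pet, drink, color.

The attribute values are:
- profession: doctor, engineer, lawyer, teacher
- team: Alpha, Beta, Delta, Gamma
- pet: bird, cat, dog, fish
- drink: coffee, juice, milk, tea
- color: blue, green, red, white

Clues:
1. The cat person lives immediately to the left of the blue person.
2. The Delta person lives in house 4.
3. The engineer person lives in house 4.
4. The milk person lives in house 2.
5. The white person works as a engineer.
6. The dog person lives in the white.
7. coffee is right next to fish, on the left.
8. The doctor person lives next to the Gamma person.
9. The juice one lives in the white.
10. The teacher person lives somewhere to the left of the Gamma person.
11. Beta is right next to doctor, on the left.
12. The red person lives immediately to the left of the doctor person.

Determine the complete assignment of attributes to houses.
Solution:

House | Profession | Team | Pet | Drink | Color
-----------------------------------------------
  1   | teacher | Beta | cat | coffee | red
  2   | doctor | Alpha | fish | milk | blue
  3   | lawyer | Gamma | bird | tea | green
  4   | engineer | Delta | dog | juice | white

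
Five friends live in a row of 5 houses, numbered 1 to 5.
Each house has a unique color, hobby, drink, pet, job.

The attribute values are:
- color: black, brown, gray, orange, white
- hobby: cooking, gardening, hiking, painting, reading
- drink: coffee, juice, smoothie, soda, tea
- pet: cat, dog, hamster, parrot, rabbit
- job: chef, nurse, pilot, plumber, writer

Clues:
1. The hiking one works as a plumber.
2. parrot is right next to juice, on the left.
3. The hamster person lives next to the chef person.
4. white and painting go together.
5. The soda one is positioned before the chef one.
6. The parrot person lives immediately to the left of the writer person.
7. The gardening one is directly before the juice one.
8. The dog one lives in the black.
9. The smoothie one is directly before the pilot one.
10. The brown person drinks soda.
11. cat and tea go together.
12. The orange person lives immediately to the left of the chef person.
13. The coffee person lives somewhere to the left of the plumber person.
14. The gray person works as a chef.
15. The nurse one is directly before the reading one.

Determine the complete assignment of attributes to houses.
Solution:

House | Color | Hobby | Drink | Pet | Job
-----------------------------------------
  1   | brown | gardening | soda | parrot | nurse
  2   | orange | reading | juice | hamster | writer
  3   | gray | cooking | coffee | rabbit | chef
  4   | black | hiking | smoothie | dog | plumber
  5   | white | painting | tea | cat | pilot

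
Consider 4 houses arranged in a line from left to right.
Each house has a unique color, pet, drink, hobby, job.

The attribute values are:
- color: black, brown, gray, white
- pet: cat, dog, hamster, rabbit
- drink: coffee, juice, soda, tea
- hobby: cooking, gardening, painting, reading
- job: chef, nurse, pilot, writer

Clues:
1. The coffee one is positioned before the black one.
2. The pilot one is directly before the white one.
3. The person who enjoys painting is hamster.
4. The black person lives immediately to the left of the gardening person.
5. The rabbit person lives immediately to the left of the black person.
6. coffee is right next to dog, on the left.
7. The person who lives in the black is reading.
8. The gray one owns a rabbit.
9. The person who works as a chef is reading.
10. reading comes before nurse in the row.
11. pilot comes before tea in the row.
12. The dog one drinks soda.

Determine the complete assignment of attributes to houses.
Solution:

House | Color | Pet | Drink | Hobby | Job
-----------------------------------------
  1   | gray | rabbit | coffee | cooking | writer
  2   | black | dog | soda | reading | chef
  3   | brown | cat | juice | gardening | pilot
  4   | white | hamster | tea | painting | nurse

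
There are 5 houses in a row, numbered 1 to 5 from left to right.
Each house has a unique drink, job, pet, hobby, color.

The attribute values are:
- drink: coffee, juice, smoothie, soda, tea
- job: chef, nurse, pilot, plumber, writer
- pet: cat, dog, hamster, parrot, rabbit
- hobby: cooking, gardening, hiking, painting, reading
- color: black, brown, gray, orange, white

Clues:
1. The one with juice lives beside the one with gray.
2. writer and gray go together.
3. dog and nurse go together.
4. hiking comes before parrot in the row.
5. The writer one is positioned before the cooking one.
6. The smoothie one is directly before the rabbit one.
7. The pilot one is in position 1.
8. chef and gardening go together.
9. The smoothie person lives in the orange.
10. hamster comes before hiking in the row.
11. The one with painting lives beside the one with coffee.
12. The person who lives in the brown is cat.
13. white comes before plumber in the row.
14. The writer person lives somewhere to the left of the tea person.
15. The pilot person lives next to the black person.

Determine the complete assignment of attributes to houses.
Solution:

House | Drink | Job | Pet | Hobby | Color
-----------------------------------------
  1   | smoothie | pilot | hamster | painting | orange
  2   | coffee | chef | rabbit | gardening | black
  3   | juice | nurse | dog | hiking | white
  4   | soda | writer | parrot | reading | gray
  5   | tea | plumber | cat | cooking | brown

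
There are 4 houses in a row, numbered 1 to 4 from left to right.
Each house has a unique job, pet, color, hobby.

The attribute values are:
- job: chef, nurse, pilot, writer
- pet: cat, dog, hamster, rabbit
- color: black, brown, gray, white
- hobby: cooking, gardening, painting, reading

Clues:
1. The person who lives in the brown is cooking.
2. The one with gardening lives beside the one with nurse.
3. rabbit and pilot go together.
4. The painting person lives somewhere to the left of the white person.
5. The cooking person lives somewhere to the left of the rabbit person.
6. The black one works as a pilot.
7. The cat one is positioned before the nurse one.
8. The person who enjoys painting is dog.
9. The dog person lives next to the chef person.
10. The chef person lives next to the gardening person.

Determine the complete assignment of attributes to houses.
Solution:

House | Job | Pet | Color | Hobby
---------------------------------
  1   | writer | dog | gray | painting
  2   | chef | cat | brown | cooking
  3   | pilot | rabbit | black | gardening
  4   | nurse | hamster | white | reading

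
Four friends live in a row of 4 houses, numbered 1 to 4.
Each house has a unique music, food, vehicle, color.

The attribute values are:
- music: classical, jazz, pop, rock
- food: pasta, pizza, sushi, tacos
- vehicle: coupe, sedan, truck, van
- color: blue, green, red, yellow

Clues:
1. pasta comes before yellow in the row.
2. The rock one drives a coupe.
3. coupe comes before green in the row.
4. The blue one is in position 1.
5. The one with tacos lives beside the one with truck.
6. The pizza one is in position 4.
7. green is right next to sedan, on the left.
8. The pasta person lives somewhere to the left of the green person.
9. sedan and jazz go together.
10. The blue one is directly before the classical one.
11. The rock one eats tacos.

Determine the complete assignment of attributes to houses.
Solution:

House | Music | Food | Vehicle | Color
--------------------------------------
  1   | rock | tacos | coupe | blue
  2   | classical | pasta | truck | red
  3   | pop | sushi | van | green
  4   | jazz | pizza | sedan | yellow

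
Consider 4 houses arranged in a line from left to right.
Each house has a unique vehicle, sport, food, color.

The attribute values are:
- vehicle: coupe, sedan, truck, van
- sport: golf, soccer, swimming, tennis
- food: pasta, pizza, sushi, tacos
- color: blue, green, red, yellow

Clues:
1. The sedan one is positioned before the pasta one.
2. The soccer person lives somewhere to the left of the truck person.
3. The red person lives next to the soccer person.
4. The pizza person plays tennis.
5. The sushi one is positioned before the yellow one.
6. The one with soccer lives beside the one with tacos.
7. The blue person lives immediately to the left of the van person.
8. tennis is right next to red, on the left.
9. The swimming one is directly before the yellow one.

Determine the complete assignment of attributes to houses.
Solution:

House | Vehicle | Sport | Food | Color
--------------------------------------
  1   | sedan | tennis | pizza | blue
  2   | van | swimming | sushi | red
  3   | coupe | soccer | pasta | yellow
  4   | truck | golf | tacos | green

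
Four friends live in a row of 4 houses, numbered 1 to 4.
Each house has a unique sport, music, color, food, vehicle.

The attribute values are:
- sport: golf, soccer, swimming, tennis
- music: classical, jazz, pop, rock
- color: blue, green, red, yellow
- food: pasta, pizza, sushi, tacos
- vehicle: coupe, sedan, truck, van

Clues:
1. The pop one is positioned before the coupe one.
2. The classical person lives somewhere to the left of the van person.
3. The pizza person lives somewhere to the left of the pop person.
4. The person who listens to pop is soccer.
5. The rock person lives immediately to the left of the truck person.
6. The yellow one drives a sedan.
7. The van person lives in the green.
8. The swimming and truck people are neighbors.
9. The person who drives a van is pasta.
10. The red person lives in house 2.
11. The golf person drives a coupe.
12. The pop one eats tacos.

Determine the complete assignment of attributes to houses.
Solution:

House | Sport | Music | Color | Food | Vehicle
----------------------------------------------
  1   | swimming | rock | yellow | pizza | sedan
  2   | soccer | pop | red | tacos | truck
  3   | golf | classical | blue | sushi | coupe
  4   | tennis | jazz | green | pasta | van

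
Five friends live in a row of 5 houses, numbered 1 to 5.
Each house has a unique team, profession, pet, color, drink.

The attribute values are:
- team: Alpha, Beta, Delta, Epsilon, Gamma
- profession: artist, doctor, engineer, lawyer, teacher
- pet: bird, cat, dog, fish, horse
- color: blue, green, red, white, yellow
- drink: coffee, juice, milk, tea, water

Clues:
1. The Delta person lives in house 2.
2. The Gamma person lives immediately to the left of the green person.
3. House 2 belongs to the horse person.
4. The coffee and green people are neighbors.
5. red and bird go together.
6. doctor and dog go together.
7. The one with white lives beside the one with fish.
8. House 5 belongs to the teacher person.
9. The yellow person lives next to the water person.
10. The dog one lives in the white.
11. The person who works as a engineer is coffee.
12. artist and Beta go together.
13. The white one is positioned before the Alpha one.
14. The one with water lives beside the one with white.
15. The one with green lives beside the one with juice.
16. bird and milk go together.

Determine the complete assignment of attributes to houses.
Solution:

House | Team | Profession | Pet | Color | Drink
-----------------------------------------------
  1   | Gamma | engineer | cat | yellow | coffee
  2   | Delta | lawyer | horse | green | water
  3   | Epsilon | doctor | dog | white | juice
  4   | Beta | artist | fish | blue | tea
  5   | Alpha | teacher | bird | red | milk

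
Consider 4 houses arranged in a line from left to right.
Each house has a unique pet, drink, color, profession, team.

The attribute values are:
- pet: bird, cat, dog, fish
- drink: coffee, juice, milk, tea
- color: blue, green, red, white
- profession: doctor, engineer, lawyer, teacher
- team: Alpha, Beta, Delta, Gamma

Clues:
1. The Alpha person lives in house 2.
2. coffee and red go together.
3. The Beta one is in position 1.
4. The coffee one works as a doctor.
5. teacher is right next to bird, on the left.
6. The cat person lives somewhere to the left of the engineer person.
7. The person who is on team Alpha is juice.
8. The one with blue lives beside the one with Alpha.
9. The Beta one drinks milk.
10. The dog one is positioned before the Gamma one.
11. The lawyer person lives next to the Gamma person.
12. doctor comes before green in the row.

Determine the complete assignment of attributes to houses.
Solution:

House | Pet | Drink | Color | Profession | Team
-----------------------------------------------
  1   | dog | milk | blue | teacher | Beta
  2   | bird | juice | white | lawyer | Alpha
  3   | cat | coffee | red | doctor | Gamma
  4   | fish | tea | green | engineer | Delta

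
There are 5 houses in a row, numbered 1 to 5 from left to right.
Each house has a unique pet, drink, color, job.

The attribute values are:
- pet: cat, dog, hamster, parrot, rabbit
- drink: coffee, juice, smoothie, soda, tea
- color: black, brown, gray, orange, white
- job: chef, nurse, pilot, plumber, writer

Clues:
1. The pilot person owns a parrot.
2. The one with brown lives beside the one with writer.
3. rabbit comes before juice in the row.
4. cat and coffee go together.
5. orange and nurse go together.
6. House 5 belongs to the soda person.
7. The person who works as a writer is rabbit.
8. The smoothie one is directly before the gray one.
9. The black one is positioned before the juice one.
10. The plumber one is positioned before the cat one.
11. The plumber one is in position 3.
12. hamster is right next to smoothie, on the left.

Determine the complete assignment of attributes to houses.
Solution:

House | Pet | Drink | Color | Job
---------------------------------
  1   | hamster | tea | brown | chef
  2   | rabbit | smoothie | black | writer
  3   | dog | juice | gray | plumber
  4   | cat | coffee | orange | nurse
  5   | parrot | soda | white | pilot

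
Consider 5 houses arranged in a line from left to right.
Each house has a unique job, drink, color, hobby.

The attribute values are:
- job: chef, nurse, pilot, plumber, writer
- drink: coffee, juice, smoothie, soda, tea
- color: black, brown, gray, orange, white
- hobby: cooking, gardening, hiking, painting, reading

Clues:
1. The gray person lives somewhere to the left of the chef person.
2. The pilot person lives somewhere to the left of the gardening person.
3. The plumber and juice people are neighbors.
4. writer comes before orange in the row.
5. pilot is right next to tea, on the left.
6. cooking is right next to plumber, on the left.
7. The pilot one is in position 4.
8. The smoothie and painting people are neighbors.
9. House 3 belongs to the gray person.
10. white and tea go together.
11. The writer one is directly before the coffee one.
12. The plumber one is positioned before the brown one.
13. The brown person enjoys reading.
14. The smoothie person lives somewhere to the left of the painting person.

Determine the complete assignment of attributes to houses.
Solution:

House | Job | Drink | Color | Hobby
-----------------------------------
  1   | writer | smoothie | black | cooking
  2   | plumber | coffee | orange | painting
  3   | nurse | juice | gray | hiking
  4   | pilot | soda | brown | reading
  5   | chef | tea | white | gardening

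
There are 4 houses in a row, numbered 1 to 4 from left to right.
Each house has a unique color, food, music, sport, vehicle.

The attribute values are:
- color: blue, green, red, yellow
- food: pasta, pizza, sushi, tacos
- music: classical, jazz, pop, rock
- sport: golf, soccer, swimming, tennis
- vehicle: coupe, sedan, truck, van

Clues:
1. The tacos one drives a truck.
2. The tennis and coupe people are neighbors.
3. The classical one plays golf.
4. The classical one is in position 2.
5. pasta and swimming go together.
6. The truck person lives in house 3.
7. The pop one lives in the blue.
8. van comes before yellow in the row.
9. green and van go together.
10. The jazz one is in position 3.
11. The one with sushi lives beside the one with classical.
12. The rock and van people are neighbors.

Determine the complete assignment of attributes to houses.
Solution:

House | Color | Food | Music | Sport | Vehicle
----------------------------------------------
  1   | red | sushi | rock | soccer | sedan
  2   | green | pizza | classical | golf | van
  3   | yellow | tacos | jazz | tennis | truck
  4   | blue | pasta | pop | swimming | coupe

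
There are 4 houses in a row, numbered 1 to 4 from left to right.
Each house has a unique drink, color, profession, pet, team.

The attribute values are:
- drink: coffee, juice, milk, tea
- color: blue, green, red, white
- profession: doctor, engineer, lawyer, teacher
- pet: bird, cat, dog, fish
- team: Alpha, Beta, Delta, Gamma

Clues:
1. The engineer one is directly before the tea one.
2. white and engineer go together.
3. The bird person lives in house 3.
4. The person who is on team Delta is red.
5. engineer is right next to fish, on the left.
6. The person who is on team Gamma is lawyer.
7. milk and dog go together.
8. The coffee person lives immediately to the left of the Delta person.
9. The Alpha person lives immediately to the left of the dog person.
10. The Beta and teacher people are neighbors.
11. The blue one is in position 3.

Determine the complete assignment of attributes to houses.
Solution:

House | Drink | Color | Profession | Pet | Team
-----------------------------------------------
  1   | coffee | white | engineer | cat | Beta
  2   | tea | red | teacher | fish | Delta
  3   | juice | blue | doctor | bird | Alpha
  4   | milk | green | lawyer | dog | Gamma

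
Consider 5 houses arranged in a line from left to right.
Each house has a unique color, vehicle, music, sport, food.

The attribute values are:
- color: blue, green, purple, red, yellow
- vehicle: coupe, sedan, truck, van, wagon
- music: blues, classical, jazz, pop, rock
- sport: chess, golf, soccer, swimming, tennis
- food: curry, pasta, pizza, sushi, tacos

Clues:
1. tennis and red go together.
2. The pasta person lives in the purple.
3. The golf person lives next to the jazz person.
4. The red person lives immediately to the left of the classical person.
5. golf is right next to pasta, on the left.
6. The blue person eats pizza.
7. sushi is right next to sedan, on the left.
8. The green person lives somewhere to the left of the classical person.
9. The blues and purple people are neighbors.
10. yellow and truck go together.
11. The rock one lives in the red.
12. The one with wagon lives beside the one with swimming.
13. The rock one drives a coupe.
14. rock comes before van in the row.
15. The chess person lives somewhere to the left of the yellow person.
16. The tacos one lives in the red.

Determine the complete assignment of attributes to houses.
Solution:

House | Color | Vehicle | Music | Sport | Food
----------------------------------------------
  1   | green | wagon | blues | golf | sushi
  2   | purple | sedan | jazz | swimming | pasta
  3   | red | coupe | rock | tennis | tacos
  4   | blue | van | classical | chess | pizza
  5   | yellow | truck | pop | soccer | curry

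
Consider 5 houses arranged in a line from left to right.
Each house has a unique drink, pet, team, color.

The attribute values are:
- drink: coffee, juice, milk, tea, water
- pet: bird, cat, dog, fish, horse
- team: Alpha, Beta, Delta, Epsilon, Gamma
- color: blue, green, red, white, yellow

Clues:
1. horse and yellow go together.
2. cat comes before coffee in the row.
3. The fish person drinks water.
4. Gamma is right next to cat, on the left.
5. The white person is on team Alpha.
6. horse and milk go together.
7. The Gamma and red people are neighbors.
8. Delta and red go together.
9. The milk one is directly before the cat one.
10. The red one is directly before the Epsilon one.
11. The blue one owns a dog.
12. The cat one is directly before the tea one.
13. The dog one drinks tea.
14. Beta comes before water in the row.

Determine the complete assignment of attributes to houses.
Solution:

House | Drink | Pet | Team | Color
----------------------------------
  1   | milk | horse | Gamma | yellow
  2   | juice | cat | Delta | red
  3   | tea | dog | Epsilon | blue
  4   | coffee | bird | Beta | green
  5   | water | fish | Alpha | white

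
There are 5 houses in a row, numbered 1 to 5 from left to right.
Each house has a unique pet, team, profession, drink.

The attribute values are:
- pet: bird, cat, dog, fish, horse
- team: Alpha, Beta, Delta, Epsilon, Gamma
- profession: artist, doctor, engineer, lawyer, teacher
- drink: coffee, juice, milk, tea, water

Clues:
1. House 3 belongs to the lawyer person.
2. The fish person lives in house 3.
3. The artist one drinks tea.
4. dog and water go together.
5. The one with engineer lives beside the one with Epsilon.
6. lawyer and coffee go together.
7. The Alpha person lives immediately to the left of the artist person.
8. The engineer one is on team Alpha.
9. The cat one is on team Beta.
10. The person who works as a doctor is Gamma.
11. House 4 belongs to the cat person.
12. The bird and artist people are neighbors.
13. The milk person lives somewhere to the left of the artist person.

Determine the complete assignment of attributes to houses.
Solution:

House | Pet | Team | Profession | Drink
---------------------------------------
  1   | bird | Alpha | engineer | milk
  2   | horse | Epsilon | artist | tea
  3   | fish | Delta | lawyer | coffee
  4   | cat | Beta | teacher | juice
  5   | dog | Gamma | doctor | water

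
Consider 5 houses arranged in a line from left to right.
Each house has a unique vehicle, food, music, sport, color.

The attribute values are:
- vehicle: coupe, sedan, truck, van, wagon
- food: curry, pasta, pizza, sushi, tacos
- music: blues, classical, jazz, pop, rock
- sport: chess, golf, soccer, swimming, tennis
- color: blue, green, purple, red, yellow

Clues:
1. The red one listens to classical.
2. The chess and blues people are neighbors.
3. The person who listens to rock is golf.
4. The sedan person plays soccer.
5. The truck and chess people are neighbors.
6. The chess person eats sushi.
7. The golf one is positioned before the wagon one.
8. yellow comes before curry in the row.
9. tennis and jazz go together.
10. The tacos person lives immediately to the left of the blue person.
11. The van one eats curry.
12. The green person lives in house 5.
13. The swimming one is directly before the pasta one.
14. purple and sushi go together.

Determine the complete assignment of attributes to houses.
Solution:

House | Vehicle | Food | Music | Sport | Color
----------------------------------------------
  1   | coupe | tacos | classical | swimming | red
  2   | truck | pasta | rock | golf | blue
  3   | wagon | sushi | pop | chess | purple
  4   | sedan | pizza | blues | soccer | yellow
  5   | van | curry | jazz | tennis | green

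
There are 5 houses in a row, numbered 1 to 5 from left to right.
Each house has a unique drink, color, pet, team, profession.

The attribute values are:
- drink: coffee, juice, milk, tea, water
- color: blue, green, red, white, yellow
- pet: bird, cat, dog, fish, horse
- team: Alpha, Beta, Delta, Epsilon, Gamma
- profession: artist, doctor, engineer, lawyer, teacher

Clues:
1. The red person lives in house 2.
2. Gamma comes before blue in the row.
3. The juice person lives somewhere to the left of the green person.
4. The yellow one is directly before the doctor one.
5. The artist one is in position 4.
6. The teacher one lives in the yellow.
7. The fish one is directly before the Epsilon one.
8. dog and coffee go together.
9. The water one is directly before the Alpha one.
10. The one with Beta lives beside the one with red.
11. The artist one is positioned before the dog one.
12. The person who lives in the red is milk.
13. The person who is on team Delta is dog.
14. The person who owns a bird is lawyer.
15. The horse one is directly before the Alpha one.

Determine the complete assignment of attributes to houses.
Solution:

House | Drink | Color | Pet | Team | Profession
-----------------------------------------------
  1   | water | yellow | horse | Beta | teacher
  2   | milk | red | fish | Alpha | doctor
  3   | juice | white | bird | Epsilon | lawyer
  4   | tea | green | cat | Gamma | artist
  5   | coffee | blue | dog | Delta | engineer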